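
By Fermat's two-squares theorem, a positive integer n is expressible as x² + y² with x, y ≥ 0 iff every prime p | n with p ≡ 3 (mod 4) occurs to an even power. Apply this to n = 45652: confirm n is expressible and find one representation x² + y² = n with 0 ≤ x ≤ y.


Step 1: Factor n = 45652 = 2^2 · 101 · 113.
Step 2: Check the mod-4 condition on each prime factor: 2 = 2 (special); 101 ≡ 1 (mod 4), exponent 1; 113 ≡ 1 (mod 4), exponent 1.
All primes ≡ 3 (mod 4) appear to even exponent (or don't appear), so by the two-squares theorem n IS expressible as a sum of two squares.
Step 3: Build a representation. Group n = k² · m with k = 2 and m = 101 · 113 = 11413 (a product of primes ≡ 1 (mod 4)); a representation of m scales to one of n via (k·x)² + (k·y)² = k²(x² + y²). Each prime p ≡ 1 (mod 4) is itself a sum of two squares; find a² by testing p − a² for a perfect square:
  101: 101 − 1² = 100 = 10² ⇒ 101 = 1² + 10².
  113: 113 − 1² = 112, 113 − 2² = 109, 113 − 3² = 104, 113 − 4² = 97, 113 − 5² = 88, 113 − 6² = 77, 113 − 7² = 64 = 8² ⇒ 113 = 7² + 8².
  Combine using the Brahmagupta–Fibonacci identity (a² + b²)(c² + d²) = (ac − bd)² + (ad + bc)² = (ac + bd)² + (ad − bc)²:
  101 · 113 = 11413: from (1² + 10²)(7² + 8²), take (1·7 − 10·8, 1·8 + 10·7) = (7 − 80, 8 + 70) = (-73, 78); dropping signs (only squares matter) gives (73, 78); check 73² + 78² = 5329 + 6084 = 11413 ✓.
  Scale by k = 2: (2·73, 2·78) = (146, 156).
Step 4: Order so x ≤ y and verify: 146² + 156² = 21316 + 24336 = 45652 = n. ✓

n = 45652 = 146² + 156² (one valid representation with x ≤ y).


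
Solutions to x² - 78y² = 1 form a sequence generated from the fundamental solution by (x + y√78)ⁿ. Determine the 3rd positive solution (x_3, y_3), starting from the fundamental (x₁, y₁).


Step 1: Find the fundamental solution (x₁, y₁) of x² - 78y² = 1.
  Expand √78 as a continued fraction. a₀ = ⌊√78⌋ = 8; iterate m_{k+1} = d_k·a_k − m_k, d_{k+1} = (78 − m_{k+1}²)/d_k, a_{k+1} = ⌊(a₀ + m_{k+1})/d_{k+1}⌋ (starting m₀ = 0, d₀ = 1), with convergents p_k = a_k·p_{k-1} + p_{k-2}, q_k = a_k·q_{k-1} + q_{k-2} (p₋₁ = 1, q₋₁ = 0):
  k = 0: a₀ = 8; p₀/q₀ = 8/1; p₀² − 78·q₀² = 64 − 78 = -14.
  k = 1: m = 8, d = 14, a = ⌊(8 + 8)/14⌋ = 1; p/q = (1·8 + 1)/(1·1 + 0) = 9/1; p² − 78·q² = 81 − 78 = 3.
  k = 2: m = 6, d = 3, a = ⌊(8 + 6)/3⌋ = 4; p/q = (4·9 + 8)/(4·1 + 1) = 44/5; p² − 78·q² = 1936 − 1950 = -14.
  k = 3: m = 6, d = 14, a = ⌊(8 + 6)/14⌋ = 1; p/q = (1·44 + 9)/(1·5 + 1) = 53/6; p² − 78·q² = 2809 − 2808 = 1.
  The first convergent with p² − 78·q² = 1 gives the fundamental solution (x₁, y₁) = (53, 6).
Step 2: Apply the recurrence (x_{n+1}, y_{n+1}) = (x₁x_n + 78y₁y_n, x₁y_n + y₁x_n) repeatedly.
  From (x_1, y_1) = (53, 6): x_2 = 53·53 + 78·6·6 = 5617; y_2 = 53·6 + 6·53 = 636.
  From (x_2, y_2) = (5617, 636): x_3 = 53·5617 + 78·6·636 = 595349; y_3 = 53·636 + 6·5617 = 67410.
Step 3: Verify x_3² - 78·y_3² = 354440431801 - 354440431800 = 1 (should be 1). ✓

(x_1, y_1) = (53, 6); (x_3, y_3) = (595349, 67410).


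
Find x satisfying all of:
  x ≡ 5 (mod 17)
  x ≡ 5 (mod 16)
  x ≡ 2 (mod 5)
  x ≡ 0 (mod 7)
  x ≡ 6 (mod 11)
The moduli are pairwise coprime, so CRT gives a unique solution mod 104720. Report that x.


Product of moduli M = 17 · 16 · 5 · 7 · 11 = 104720.
Merge one congruence at a time:
  Start: x ≡ 5 (mod 17).
  Combine with x ≡ 5 (mod 16); new modulus lcm = 272.
    Write x = 5 + 17·t and substitute into x ≡ 5 (mod 16): 17·t ≡ 5 − 5 = 0 (mod 16).
    Reduce coefficients mod 16: 1·t ≡ 0 (mod 16).
    So t ≡ 0 (mod 16).
    Then x = 5 + 17·0 = 5, valid modulo lcm(17, 16) = 272: x ≡ 5 (mod 272).
  Combine with x ≡ 2 (mod 5); new modulus lcm = 1360.
    Write x = 5 + 272·t and substitute into x ≡ 2 (mod 5): 272·t ≡ 2 − 5 = -3 (mod 5).
    Reduce coefficients mod 5: 2·t ≡ 2 (mod 5).
    The inverse of 2 mod 5 is 3 (since 2·3 = 6 = 1·5 + 1), so t ≡ 3·2 = 6 ≡ 1 (mod 5).
    Then x = 5 + 272·1 = 277, valid modulo lcm(272, 5) = 1360: x ≡ 277 (mod 1360).
  Combine with x ≡ 0 (mod 7); new modulus lcm = 9520.
    Write x = 277 + 1360·t and substitute into x ≡ 0 (mod 7): 1360·t ≡ 0 − 277 = -277 (mod 7).
    Reduce coefficients mod 7: 2·t ≡ 3 (mod 7).
    The inverse of 2 mod 7 is 4 (since 2·4 = 8 = 1·7 + 1), so t ≡ 4·3 = 12 ≡ 5 (mod 7).
    Then x = 277 + 1360·5 = 7077, valid modulo lcm(1360, 7) = 9520: x ≡ 7077 (mod 9520).
  Combine with x ≡ 6 (mod 11); new modulus lcm = 104720.
    Write x = 7077 + 9520·t and substitute into x ≡ 6 (mod 11): 9520·t ≡ 6 − 7077 = -7071 (mod 11).
    Reduce coefficients mod 11: 5·t ≡ 2 (mod 11).
    The inverse of 5 mod 11 is 9 (since 5·9 = 45 = 4·11 + 1), so t ≡ 9·2 = 18 ≡ 7 (mod 11).
    Then x = 7077 + 9520·7 = 73717, valid modulo lcm(9520, 11) = 104720: x ≡ 73717 (mod 104720).
Verify against each original: 73717 mod 17 = 5, 73717 mod 16 = 5, 73717 mod 5 = 2, 73717 mod 7 = 0, 73717 mod 11 = 6.

x ≡ 73717 (mod 104720).


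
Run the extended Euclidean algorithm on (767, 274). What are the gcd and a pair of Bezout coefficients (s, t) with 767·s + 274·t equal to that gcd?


Euclidean algorithm on (767, 274) — divide until remainder is 0:
  767 = 2 · 274 + 219
  274 = 1 · 219 + 55
  219 = 3 · 55 + 54
  55 = 1 · 54 + 1
  54 = 54 · 1 + 0
gcd(767, 274) = 1.
Track Bezout coefficients alongside the remainders: start with r₀ = 767 = a·1 + b·0 (s = 1, t = 0) and r₁ = 274 = a·0 + b·1 (s = 0, t = 1); each new remainder r_{k+1} = r_{k-1} − q_k·r_k inherits s_{k+1} = s_{k-1} − q_k·s_k, t_{k+1} = t_{k-1} − q_k·t_k, so r_k = a·s_k + b·t_k at every step:
  q = 2: r = 219, s = 1 − 2·0 = 1, t = 0 − 2·1 = -2  (check: 767·1 + 274·(-2) = 219)
  q = 1: r = 55, s = 0 − 1·1 = -1, t = 1 − 1·(-2) = 3  (check: 767·(-1) + 274·3 = 55)
  q = 3: r = 54, s = 1 − 3·(-1) = 4, t = -2 − 3·3 = -11  (check: 767·4 + 274·(-11) = 54)
  q = 1: r = 1, s = -1 − 1·4 = -5, t = 3 − 1·(-11) = 14  (check: 767·(-5) + 274·14 = 1)
The row with r = 1 (the gcd) gives the Bezout coefficients s = -5, t = 14.
Result: 767 · (-5) + 274 · (14) = 1.

gcd(767, 274) = 1; s = -5, t = 14 (check: 767·(-5) + 274·14 = 1).


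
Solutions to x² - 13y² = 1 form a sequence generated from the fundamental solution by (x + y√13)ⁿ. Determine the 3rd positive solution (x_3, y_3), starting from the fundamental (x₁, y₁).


Step 1: Find the fundamental solution (x₁, y₁) of x² - 13y² = 1.
  Expand √13 as a continued fraction. a₀ = ⌊√13⌋ = 3; iterate m_{k+1} = d_k·a_k − m_k, d_{k+1} = (13 − m_{k+1}²)/d_k, a_{k+1} = ⌊(a₀ + m_{k+1})/d_{k+1}⌋ (starting m₀ = 0, d₀ = 1), with convergents p_k = a_k·p_{k-1} + p_{k-2}, q_k = a_k·q_{k-1} + q_{k-2} (p₋₁ = 1, q₋₁ = 0):
  k = 0: a₀ = 3; p₀/q₀ = 3/1; p₀² − 13·q₀² = 9 − 13 = -4.
  k = 1: m = 3, d = 4, a = ⌊(3 + 3)/4⌋ = 1; p/q = (1·3 + 1)/(1·1 + 0) = 4/1; p² − 13·q² = 16 − 13 = 3.
  k = 2: m = 1, d = 3, a = ⌊(3 + 1)/3⌋ = 1; p/q = (1·4 + 3)/(1·1 + 1) = 7/2; p² − 13·q² = 49 − 52 = -3.
  k = 3: m = 2, d = 3, a = ⌊(3 + 2)/3⌋ = 1; p/q = (1·7 + 4)/(1·2 + 1) = 11/3; p² − 13·q² = 121 − 117 = 4.
  k = 4: m = 1, d = 4, a = ⌊(3 + 1)/4⌋ = 1; p/q = (1·11 + 7)/(1·3 + 2) = 18/5; p² − 13·q² = 324 − 325 = -1.
  k = 5: m = 3, d = 1, a = ⌊(3 + 3)/1⌋ = 6; p/q = (6·18 + 11)/(6·5 + 3) = 119/33; p² − 13·q² = 14161 − 14157 = 4.
  k = 6: m = 3, d = 4, a = ⌊(3 + 3)/4⌋ = 1; p/q = (1·119 + 18)/(1·33 + 5) = 137/38; p² − 13·q² = 18769 − 18772 = -3.
  k = 7: m = 1, d = 3, a = ⌊(3 + 1)/3⌋ = 1; p/q = (1·137 + 119)/(1·38 + 33) = 256/71; p² − 13·q² = 65536 − 65533 = 3.
  k = 8: m = 2, d = 3, a = ⌊(3 + 2)/3⌋ = 1; p/q = (1·256 + 137)/(1·71 + 38) = 393/109; p² − 13·q² = 154449 − 154453 = -4.
  k = 9: m = 1, d = 4, a = ⌊(3 + 1)/4⌋ = 1; p/q = (1·393 + 256)/(1·109 + 71) = 649/180; p² − 13·q² = 421201 − 421200 = 1.
  The first convergent with p² − 13·q² = 1 gives the fundamental solution (x₁, y₁) = (649, 180).
Step 2: Apply the recurrence (x_{n+1}, y_{n+1}) = (x₁x_n + 13y₁y_n, x₁y_n + y₁x_n) repeatedly.
  From (x_1, y_1) = (649, 180): x_2 = 649·649 + 13·180·180 = 842401; y_2 = 649·180 + 180·649 = 233640.
  From (x_2, y_2) = (842401, 233640): x_3 = 649·842401 + 13·180·233640 = 1093435849; y_3 = 649·233640 + 180·842401 = 303264540.
Step 3: Verify x_3² - 13·y_3² = 1195601955878350801 - 1195601955878350800 = 1 (should be 1). ✓

(x_1, y_1) = (649, 180); (x_3, y_3) = (1093435849, 303264540).


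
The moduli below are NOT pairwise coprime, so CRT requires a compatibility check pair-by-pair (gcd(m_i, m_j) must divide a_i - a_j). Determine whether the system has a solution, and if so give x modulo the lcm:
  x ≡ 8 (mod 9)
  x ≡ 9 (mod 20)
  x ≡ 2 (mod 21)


Moduli 9, 20, 21 are not pairwise coprime, so CRT works modulo lcm(m_i) when all pairwise compatibility conditions hold.
Pairwise compatibility: gcd(m_i, m_j) must divide a_i - a_j for every pair.
Merge one congruence at a time:
  Start: x ≡ 8 (mod 9).
  Combine with x ≡ 9 (mod 20): gcd(9, 20) = 1; 9 - 8 = 1, which IS divisible by 1, so compatible.
    Write x = 8 + 9·t and substitute into x ≡ 9 (mod 20): 9·t ≡ 9 − 8 = 1 (mod 20).
    The inverse of 9 mod 20 is 9 (since 9·9 = 81 = 4·20 + 1), so t ≡ 9·1 = 9 ≡ 9 (mod 20).
    Then x = 8 + 9·9 = 89, valid modulo lcm(9, 20) = 180: x ≡ 89 (mod 180).
  Combine with x ≡ 2 (mod 21): gcd(180, 21) = 3; 2 - 89 = -87, which IS divisible by 3, so compatible.
    Write x = 89 + 180·t and substitute into x ≡ 2 (mod 21): 180·t ≡ 2 − 89 = -87 (mod 21).
    Divide the congruence (and modulus) by g = 3: 60·t ≡ -29 (mod 7).
    Reduce coefficients mod 7: 4·t ≡ 6 (mod 7).
    The inverse of 4 mod 7 is 2 (since 4·2 = 8 = 1·7 + 1), so t ≡ 2·6 = 12 ≡ 5 (mod 7).
    Then x = 89 + 180·5 = 989, valid modulo lcm(180, 21) = 1260: x ≡ 989 (mod 1260).
Verify: 989 mod 9 = 8, 989 mod 20 = 9, 989 mod 21 = 2.

x ≡ 989 (mod 1260).


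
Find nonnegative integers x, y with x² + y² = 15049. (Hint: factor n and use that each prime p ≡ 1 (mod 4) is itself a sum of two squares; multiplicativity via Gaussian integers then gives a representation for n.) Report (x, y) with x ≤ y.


Step 1: Factor n = 15049 = 101 · 149.
Step 2: Check the mod-4 condition on each prime factor: 101 ≡ 1 (mod 4), exponent 1; 149 ≡ 1 (mod 4), exponent 1.
All primes ≡ 3 (mod 4) appear to even exponent (or don't appear), so by the two-squares theorem n IS expressible as a sum of two squares.
Step 3: Build a representation. Here n = 101 · 149 is a product of primes ≡ 1 (mod 4). Each prime p ≡ 1 (mod 4) is itself a sum of two squares; find a² by testing p − a² for a perfect square:
  101: 101 − 1² = 100 = 10² ⇒ 101 = 1² + 10².
  149: 149 − 1² = 148, 149 − 2² = 145, 149 − 3² = 140, 149 − 4² = 133, 149 − 5² = 124, 149 − 6² = 113, 149 − 7² = 100 = 10² ⇒ 149 = 7² + 10².
  Combine using the Brahmagupta–Fibonacci identity (a² + b²)(c² + d²) = (ac − bd)² + (ad + bc)² = (ac + bd)² + (ad − bc)²:
  101 · 149 = 15049: from (1² + 10²)(7² + 10²), take (1·7 − 10·10, 1·10 + 10·7) = (7 − 100, 10 + 70) = (-93, 80); dropping signs (only squares matter) gives (93, 80); check 93² + 80² = 8649 + 6400 = 15049 ✓.
Step 4: Order so x ≤ y and verify: 80² + 93² = 6400 + 8649 = 15049 = n. ✓

n = 15049 = 80² + 93² (one valid representation with x ≤ y).


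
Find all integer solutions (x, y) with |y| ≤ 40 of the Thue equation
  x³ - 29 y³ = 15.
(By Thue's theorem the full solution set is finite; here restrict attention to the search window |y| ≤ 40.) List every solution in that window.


The equation is x³ - 29y³ = 15. For fixed y, x³ = 29·y³ + 15, so a solution requires the RHS to be a perfect cube.
Strategy: iterate y from -40 to 40, compute RHS = 29·y³ + 15, and check whether it is a (positive or negative) perfect cube.
Check small values of y:
  y = 0: RHS = 15 is not a perfect cube.
  y = 1: RHS = 44 is not a perfect cube.
  y = -1: RHS = -14 is not a perfect cube.
  y = 2: RHS = 247 is not a perfect cube.
  y = -2: RHS = -217 is not a perfect cube.
  y = 3: RHS = 798 is not a perfect cube.
  y = -3: RHS = -768 is not a perfect cube.
Continuing the search up to |y| = 40 finds no solutions either.
No (x, y) in the scanned range satisfies the equation.

No integer solutions with |y| ≤ 40.


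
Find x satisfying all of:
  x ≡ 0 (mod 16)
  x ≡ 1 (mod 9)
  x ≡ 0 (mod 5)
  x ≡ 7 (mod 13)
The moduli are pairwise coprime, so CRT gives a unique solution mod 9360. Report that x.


Product of moduli M = 16 · 9 · 5 · 13 = 9360.
Merge one congruence at a time:
  Start: x ≡ 0 (mod 16).
  Combine with x ≡ 1 (mod 9); new modulus lcm = 144.
    Write x = 0 + 16·t and substitute into x ≡ 1 (mod 9): 16·t ≡ 1 − 0 = 1 (mod 9).
    Reduce coefficients mod 9: 7·t ≡ 1 (mod 9).
    The inverse of 7 mod 9 is 4 (since 7·4 = 28 = 3·9 + 1), so t ≡ 4·1 = 4 ≡ 4 (mod 9).
    Then x = 0 + 16·4 = 64, valid modulo lcm(16, 9) = 144: x ≡ 64 (mod 144).
  Combine with x ≡ 0 (mod 5); new modulus lcm = 720.
    Write x = 64 + 144·t and substitute into x ≡ 0 (mod 5): 144·t ≡ 0 − 64 = -64 (mod 5).
    Reduce coefficients mod 5: 4·t ≡ 1 (mod 5).
    The inverse of 4 mod 5 is 4 (since 4·4 = 16 = 3·5 + 1), so t ≡ 4·1 = 4 ≡ 4 (mod 5).
    Then x = 64 + 144·4 = 640, valid modulo lcm(144, 5) = 720: x ≡ 640 (mod 720).
  Combine with x ≡ 7 (mod 13); new modulus lcm = 9360.
    Write x = 640 + 720·t and substitute into x ≡ 7 (mod 13): 720·t ≡ 7 − 640 = -633 (mod 13).
    Reduce coefficients mod 13: 5·t ≡ 4 (mod 13).
    The inverse of 5 mod 13 is 8 (since 5·8 = 40 = 3·13 + 1), so t ≡ 8·4 = 32 ≡ 6 (mod 13).
    Then x = 640 + 720·6 = 4960, valid modulo lcm(720, 13) = 9360: x ≡ 4960 (mod 9360).
Verify against each original: 4960 mod 16 = 0, 4960 mod 9 = 1, 4960 mod 5 = 0, 4960 mod 13 = 7.

x ≡ 4960 (mod 9360).


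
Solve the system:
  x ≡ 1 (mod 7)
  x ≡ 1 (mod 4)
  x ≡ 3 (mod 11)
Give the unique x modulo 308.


Moduli 7, 4, 11 are pairwise coprime; by CRT there is a unique solution modulo M = 7 · 4 · 11 = 308.
Solve pairwise, accumulating the modulus:
  Start with x ≡ 1 (mod 7).
  Combine with x ≡ 1 (mod 4): since gcd(7, 4) = 1, we get a unique residue mod 28.
    Write x = 1 + 7·t and substitute into x ≡ 1 (mod 4): 7·t ≡ 1 − 1 = 0 (mod 4).
    Reduce coefficients mod 4: 3·t ≡ 0 (mod 4).
    The inverse of 3 mod 4 is 3 (since 3·3 = 9 = 2·4 + 1), so t ≡ 3·0 = 0 ≡ 0 (mod 4).
    Then x = 1 + 7·0 = 1, valid modulo lcm(7, 4) = 28: x ≡ 1 (mod 28).
  Combine with x ≡ 3 (mod 11): since gcd(28, 11) = 1, we get a unique residue mod 308.
    Write x = 1 + 28·t and substitute into x ≡ 3 (mod 11): 28·t ≡ 3 − 1 = 2 (mod 11).
    Reduce coefficients mod 11: 6·t ≡ 2 (mod 11).
    The inverse of 6 mod 11 is 2 (since 6·2 = 12 = 1·11 + 1), so t ≡ 2·2 = 4 ≡ 4 (mod 11).
    Then x = 1 + 28·4 = 113, valid modulo lcm(28, 11) = 308: x ≡ 113 (mod 308).
Verify: 113 mod 7 = 1 ✓, 113 mod 4 = 1 ✓, 113 mod 11 = 3 ✓.

x ≡ 113 (mod 308).


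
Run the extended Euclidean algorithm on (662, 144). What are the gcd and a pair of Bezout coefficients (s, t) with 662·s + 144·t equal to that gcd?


Euclidean algorithm on (662, 144) — divide until remainder is 0:
  662 = 4 · 144 + 86
  144 = 1 · 86 + 58
  86 = 1 · 58 + 28
  58 = 2 · 28 + 2
  28 = 14 · 2 + 0
gcd(662, 144) = 2.
Track Bezout coefficients alongside the remainders: start with r₀ = 662 = a·1 + b·0 (s = 1, t = 0) and r₁ = 144 = a·0 + b·1 (s = 0, t = 1); each new remainder r_{k+1} = r_{k-1} − q_k·r_k inherits s_{k+1} = s_{k-1} − q_k·s_k, t_{k+1} = t_{k-1} − q_k·t_k, so r_k = a·s_k + b·t_k at every step:
  q = 4: r = 86, s = 1 − 4·0 = 1, t = 0 − 4·1 = -4  (check: 662·1 + 144·(-4) = 86)
  q = 1: r = 58, s = 0 − 1·1 = -1, t = 1 − 1·(-4) = 5  (check: 662·(-1) + 144·5 = 58)
  q = 1: r = 28, s = 1 − 1·(-1) = 2, t = -4 − 1·5 = -9  (check: 662·2 + 144·(-9) = 28)
  q = 2: r = 2, s = -1 − 2·2 = -5, t = 5 − 2·(-9) = 23  (check: 662·(-5) + 144·23 = 2)
The row with r = 2 (the gcd) gives the Bezout coefficients s = -5, t = 23.
Result: 662 · (-5) + 144 · (23) = 2.

gcd(662, 144) = 2; s = -5, t = 23 (check: 662·(-5) + 144·23 = 2).


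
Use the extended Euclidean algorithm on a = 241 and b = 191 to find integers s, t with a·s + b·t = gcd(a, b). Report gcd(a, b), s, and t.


Euclidean algorithm on (241, 191) — divide until remainder is 0:
  241 = 1 · 191 + 50
  191 = 3 · 50 + 41
  50 = 1 · 41 + 9
  41 = 4 · 9 + 5
  9 = 1 · 5 + 4
  5 = 1 · 4 + 1
  4 = 4 · 1 + 0
gcd(241, 191) = 1.
Track Bezout coefficients alongside the remainders: start with r₀ = 241 = a·1 + b·0 (s = 1, t = 0) and r₁ = 191 = a·0 + b·1 (s = 0, t = 1); each new remainder r_{k+1} = r_{k-1} − q_k·r_k inherits s_{k+1} = s_{k-1} − q_k·s_k, t_{k+1} = t_{k-1} − q_k·t_k, so r_k = a·s_k + b·t_k at every step:
  q = 1: r = 50, s = 1 − 1·0 = 1, t = 0 − 1·1 = -1  (check: 241·1 + 191·(-1) = 50)
  q = 3: r = 41, s = 0 − 3·1 = -3, t = 1 − 3·(-1) = 4  (check: 241·(-3) + 191·4 = 41)
  q = 1: r = 9, s = 1 − 1·(-3) = 4, t = -1 − 1·4 = -5  (check: 241·4 + 191·(-5) = 9)
  q = 4: r = 5, s = -3 − 4·4 = -19, t = 4 − 4·(-5) = 24  (check: 241·(-19) + 191·24 = 5)
  q = 1: r = 4, s = 4 − 1·(-19) = 23, t = -5 − 1·24 = -29  (check: 241·23 + 191·(-29) = 4)
  q = 1: r = 1, s = -19 − 1·23 = -42, t = 24 − 1·(-29) = 53  (check: 241·(-42) + 191·53 = 1)
The row with r = 1 (the gcd) gives the Bezout coefficients s = -42, t = 53.
Result: 241 · (-42) + 191 · (53) = 1.

gcd(241, 191) = 1; s = -42, t = 53 (check: 241·(-42) + 191·53 = 1).


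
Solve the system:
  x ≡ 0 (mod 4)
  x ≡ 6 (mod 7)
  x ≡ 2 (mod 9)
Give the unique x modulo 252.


Moduli 4, 7, 9 are pairwise coprime; by CRT there is a unique solution modulo M = 4 · 7 · 9 = 252.
Solve pairwise, accumulating the modulus:
  Start with x ≡ 0 (mod 4).
  Combine with x ≡ 6 (mod 7): since gcd(4, 7) = 1, we get a unique residue mod 28.
    Write x = 0 + 4·t and substitute into x ≡ 6 (mod 7): 4·t ≡ 6 − 0 = 6 (mod 7).
    The inverse of 4 mod 7 is 2 (since 4·2 = 8 = 1·7 + 1), so t ≡ 2·6 = 12 ≡ 5 (mod 7).
    Then x = 0 + 4·5 = 20, valid modulo lcm(4, 7) = 28: x ≡ 20 (mod 28).
  Combine with x ≡ 2 (mod 9): since gcd(28, 9) = 1, we get a unique residue mod 252.
    Write x = 20 + 28·t and substitute into x ≡ 2 (mod 9): 28·t ≡ 2 − 20 = -18 (mod 9).
    Reduce coefficients mod 9: 1·t ≡ 0 (mod 9).
    So t ≡ 0 (mod 9).
    Then x = 20 + 28·0 = 20, valid modulo lcm(28, 9) = 252: x ≡ 20 (mod 252).
Verify: 20 mod 4 = 0 ✓, 20 mod 7 = 6 ✓, 20 mod 9 = 2 ✓.

x ≡ 20 (mod 252).


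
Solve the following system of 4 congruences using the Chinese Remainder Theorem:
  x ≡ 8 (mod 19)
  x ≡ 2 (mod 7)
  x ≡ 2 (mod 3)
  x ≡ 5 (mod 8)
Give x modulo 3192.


Product of moduli M = 19 · 7 · 3 · 8 = 3192.
Merge one congruence at a time:
  Start: x ≡ 8 (mod 19).
  Combine with x ≡ 2 (mod 7); new modulus lcm = 133.
    Write x = 8 + 19·t and substitute into x ≡ 2 (mod 7): 19·t ≡ 2 − 8 = -6 (mod 7).
    Reduce coefficients mod 7: 5·t ≡ 1 (mod 7).
    The inverse of 5 mod 7 is 3 (since 5·3 = 15 = 2·7 + 1), so t ≡ 3·1 = 3 ≡ 3 (mod 7).
    Then x = 8 + 19·3 = 65, valid modulo lcm(19, 7) = 133: x ≡ 65 (mod 133).
  Combine with x ≡ 2 (mod 3); new modulus lcm = 399.
    Write x = 65 + 133·t and substitute into x ≡ 2 (mod 3): 133·t ≡ 2 − 65 = -63 (mod 3).
    Reduce coefficients mod 3: 1·t ≡ 0 (mod 3).
    So t ≡ 0 (mod 3).
    Then x = 65 + 133·0 = 65, valid modulo lcm(133, 3) = 399: x ≡ 65 (mod 399).
  Combine with x ≡ 5 (mod 8); new modulus lcm = 3192.
    Write x = 65 + 399·t and substitute into x ≡ 5 (mod 8): 399·t ≡ 5 − 65 = -60 (mod 8).
    Reduce coefficients mod 8: 7·t ≡ 4 (mod 8).
    The inverse of 7 mod 8 is 7 (since 7·7 = 49 = 6·8 + 1), so t ≡ 7·4 = 28 ≡ 4 (mod 8).
    Then x = 65 + 399·4 = 1661, valid modulo lcm(399, 8) = 3192: x ≡ 1661 (mod 3192).
Verify against each original: 1661 mod 19 = 8, 1661 mod 7 = 2, 1661 mod 3 = 2, 1661 mod 8 = 5.

x ≡ 1661 (mod 3192).


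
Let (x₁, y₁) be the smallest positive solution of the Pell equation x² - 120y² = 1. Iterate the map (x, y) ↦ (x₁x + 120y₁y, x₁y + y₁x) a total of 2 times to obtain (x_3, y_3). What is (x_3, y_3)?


Step 1: Find the fundamental solution (x₁, y₁) of x² - 120y² = 1.
  Expand √120 as a continued fraction. a₀ = ⌊√120⌋ = 10; iterate m_{k+1} = d_k·a_k − m_k, d_{k+1} = (120 − m_{k+1}²)/d_k, a_{k+1} = ⌊(a₀ + m_{k+1})/d_{k+1}⌋ (starting m₀ = 0, d₀ = 1), with convergents p_k = a_k·p_{k-1} + p_{k-2}, q_k = a_k·q_{k-1} + q_{k-2} (p₋₁ = 1, q₋₁ = 0):
  k = 0: a₀ = 10; p₀/q₀ = 10/1; p₀² − 120·q₀² = 100 − 120 = -20.
  k = 1: m = 10, d = 20, a = ⌊(10 + 10)/20⌋ = 1; p/q = (1·10 + 1)/(1·1 + 0) = 11/1; p² − 120·q² = 121 − 120 = 1.
  The first convergent with p² − 120·q² = 1 gives the fundamental solution (x₁, y₁) = (11, 1).
Step 2: Apply the recurrence (x_{n+1}, y_{n+1}) = (x₁x_n + 120y₁y_n, x₁y_n + y₁x_n) repeatedly.
  From (x_1, y_1) = (11, 1): x_2 = 11·11 + 120·1·1 = 241; y_2 = 11·1 + 1·11 = 22.
  From (x_2, y_2) = (241, 22): x_3 = 11·241 + 120·1·22 = 5291; y_3 = 11·22 + 1·241 = 483.
Step 3: Verify x_3² - 120·y_3² = 27994681 - 27994680 = 1 (should be 1). ✓

(x_1, y_1) = (11, 1); (x_3, y_3) = (5291, 483).


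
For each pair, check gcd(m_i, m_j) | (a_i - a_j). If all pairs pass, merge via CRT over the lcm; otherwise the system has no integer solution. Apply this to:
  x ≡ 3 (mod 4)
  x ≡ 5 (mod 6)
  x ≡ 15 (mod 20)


Moduli 4, 6, 20 are not pairwise coprime, so CRT works modulo lcm(m_i) when all pairwise compatibility conditions hold.
Pairwise compatibility: gcd(m_i, m_j) must divide a_i - a_j for every pair.
Merge one congruence at a time:
  Start: x ≡ 3 (mod 4).
  Combine with x ≡ 5 (mod 6): gcd(4, 6) = 2; 5 - 3 = 2, which IS divisible by 2, so compatible.
    Write x = 3 + 4·t and substitute into x ≡ 5 (mod 6): 4·t ≡ 5 − 3 = 2 (mod 6).
    Divide the congruence (and modulus) by g = 2: 2·t ≡ 1 (mod 3).
    The inverse of 2 mod 3 is 2 (since 2·2 = 4 = 1·3 + 1), so t ≡ 2·1 = 2 ≡ 2 (mod 3).
    Then x = 3 + 4·2 = 11, valid modulo lcm(4, 6) = 12: x ≡ 11 (mod 12).
  Combine with x ≡ 15 (mod 20): gcd(12, 20) = 4; 15 - 11 = 4, which IS divisible by 4, so compatible.
    Write x = 11 + 12·t and substitute into x ≡ 15 (mod 20): 12·t ≡ 15 − 11 = 4 (mod 20).
    Divide the congruence (and modulus) by g = 4: 3·t ≡ 1 (mod 5).
    The inverse of 3 mod 5 is 2 (since 3·2 = 6 = 1·5 + 1), so t ≡ 2·1 = 2 ≡ 2 (mod 5).
    Then x = 11 + 12·2 = 35, valid modulo lcm(12, 20) = 60: x ≡ 35 (mod 60).
Verify: 35 mod 4 = 3, 35 mod 6 = 5, 35 mod 20 = 15.

x ≡ 35 (mod 60).


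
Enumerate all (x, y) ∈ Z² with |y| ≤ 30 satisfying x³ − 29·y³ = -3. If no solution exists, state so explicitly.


The equation is x³ - 29y³ = -3. For fixed y, x³ = 29·y³ − 3, so a solution requires the RHS to be a perfect cube.
Strategy: iterate y from -30 to 30, compute RHS = 29·y³ − 3, and check whether it is a (positive or negative) perfect cube.
Check small values of y:
  y = 0: RHS = -3 is not a perfect cube.
  y = 1: RHS = 26 is not a perfect cube.
  y = -1: RHS = -32 is not a perfect cube.
  y = 2: RHS = 229 is not a perfect cube.
  y = -2: RHS = -235 is not a perfect cube.
  y = 3: RHS = 780 is not a perfect cube.
  y = -3: RHS = -786 is not a perfect cube.
Continuing the search up to |y| = 30 finds no solutions either.
No (x, y) in the scanned range satisfies the equation.

No integer solutions with |y| ≤ 30.


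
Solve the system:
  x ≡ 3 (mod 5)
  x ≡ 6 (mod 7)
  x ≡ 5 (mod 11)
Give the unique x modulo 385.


Moduli 5, 7, 11 are pairwise coprime; by CRT there is a unique solution modulo M = 5 · 7 · 11 = 385.
Solve pairwise, accumulating the modulus:
  Start with x ≡ 3 (mod 5).
  Combine with x ≡ 6 (mod 7): since gcd(5, 7) = 1, we get a unique residue mod 35.
    Write x = 3 + 5·t and substitute into x ≡ 6 (mod 7): 5·t ≡ 6 − 3 = 3 (mod 7).
    The inverse of 5 mod 7 is 3 (since 5·3 = 15 = 2·7 + 1), so t ≡ 3·3 = 9 ≡ 2 (mod 7).
    Then x = 3 + 5·2 = 13, valid modulo lcm(5, 7) = 35: x ≡ 13 (mod 35).
  Combine with x ≡ 5 (mod 11): since gcd(35, 11) = 1, we get a unique residue mod 385.
    Write x = 13 + 35·t and substitute into x ≡ 5 (mod 11): 35·t ≡ 5 − 13 = -8 (mod 11).
    Reduce coefficients mod 11: 2·t ≡ 3 (mod 11).
    The inverse of 2 mod 11 is 6 (since 2·6 = 12 = 1·11 + 1), so t ≡ 6·3 = 18 ≡ 7 (mod 11).
    Then x = 13 + 35·7 = 258, valid modulo lcm(35, 11) = 385: x ≡ 258 (mod 385).
Verify: 258 mod 5 = 3 ✓, 258 mod 7 = 6 ✓, 258 mod 11 = 5 ✓.

x ≡ 258 (mod 385).


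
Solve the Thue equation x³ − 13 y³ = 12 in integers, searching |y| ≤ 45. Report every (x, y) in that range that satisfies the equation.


The equation is x³ - 13y³ = 12. For fixed y, x³ = 13·y³ + 12, so a solution requires the RHS to be a perfect cube.
Strategy: iterate y from -45 to 45, compute RHS = 13·y³ + 12, and check whether it is a (positive or negative) perfect cube.
Check small values of y:
  y = 0: RHS = 12 is not a perfect cube.
  y = 1: RHS = 25 is not a perfect cube.
  y = -1: RHS = -1 = (-1)³ ⇒ x = -1 works.
  y = 2: RHS = 116 is not a perfect cube.
  y = -2: RHS = -92 is not a perfect cube.
  y = 3: RHS = 363 is not a perfect cube.
  y = -3: RHS = -339 is not a perfect cube.
Continuing the search up to |y| = 45 finds no further solutions beyond those listed.
Collected solutions: (-1, -1).

Solutions (with |y| ≤ 45): (-1, -1).


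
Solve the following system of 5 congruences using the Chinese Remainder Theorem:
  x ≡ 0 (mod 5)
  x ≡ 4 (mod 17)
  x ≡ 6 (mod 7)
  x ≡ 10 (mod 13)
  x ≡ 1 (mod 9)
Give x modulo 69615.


Product of moduli M = 5 · 17 · 7 · 13 · 9 = 69615.
Merge one congruence at a time:
  Start: x ≡ 0 (mod 5).
  Combine with x ≡ 4 (mod 17); new modulus lcm = 85.
    Write x = 0 + 5·t and substitute into x ≡ 4 (mod 17): 5·t ≡ 4 − 0 = 4 (mod 17).
    The inverse of 5 mod 17 is 7 (since 5·7 = 35 = 2·17 + 1), so t ≡ 7·4 = 28 ≡ 11 (mod 17).
    Then x = 0 + 5·11 = 55, valid modulo lcm(5, 17) = 85: x ≡ 55 (mod 85).
  Combine with x ≡ 6 (mod 7); new modulus lcm = 595.
    Write x = 55 + 85·t and substitute into x ≡ 6 (mod 7): 85·t ≡ 6 − 55 = -49 (mod 7).
    Reduce coefficients mod 7: 1·t ≡ 0 (mod 7).
    So t ≡ 0 (mod 7).
    Then x = 55 + 85·0 = 55, valid modulo lcm(85, 7) = 595: x ≡ 55 (mod 595).
  Combine with x ≡ 10 (mod 13); new modulus lcm = 7735.
    Write x = 55 + 595·t and substitute into x ≡ 10 (mod 13): 595·t ≡ 10 − 55 = -45 (mod 13).
    Reduce coefficients mod 13: 10·t ≡ 7 (mod 13).
    The inverse of 10 mod 13 is 4 (since 10·4 = 40 = 3·13 + 1), so t ≡ 4·7 = 28 ≡ 2 (mod 13).
    Then x = 55 + 595·2 = 1245, valid modulo lcm(595, 13) = 7735: x ≡ 1245 (mod 7735).
  Combine with x ≡ 1 (mod 9); new modulus lcm = 69615.
    Write x = 1245 + 7735·t and substitute into x ≡ 1 (mod 9): 7735·t ≡ 1 − 1245 = -1244 (mod 9).
    Reduce coefficients mod 9: 4·t ≡ 7 (mod 9).
    The inverse of 4 mod 9 is 7 (since 4·7 = 28 = 3·9 + 1), so t ≡ 7·7 = 49 ≡ 4 (mod 9).
    Then x = 1245 + 7735·4 = 32185, valid modulo lcm(7735, 9) = 69615: x ≡ 32185 (mod 69615).
Verify against each original: 32185 mod 5 = 0, 32185 mod 17 = 4, 32185 mod 7 = 6, 32185 mod 13 = 10, 32185 mod 9 = 1.

x ≡ 32185 (mod 69615).


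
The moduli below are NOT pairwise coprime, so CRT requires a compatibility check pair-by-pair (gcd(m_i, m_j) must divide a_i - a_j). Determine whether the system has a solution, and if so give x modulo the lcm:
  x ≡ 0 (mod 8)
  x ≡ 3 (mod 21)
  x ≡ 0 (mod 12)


Moduli 8, 21, 12 are not pairwise coprime, so CRT works modulo lcm(m_i) when all pairwise compatibility conditions hold.
Pairwise compatibility: gcd(m_i, m_j) must divide a_i - a_j for every pair.
Merge one congruence at a time:
  Start: x ≡ 0 (mod 8).
  Combine with x ≡ 3 (mod 21): gcd(8, 21) = 1; 3 - 0 = 3, which IS divisible by 1, so compatible.
    Write x = 0 + 8·t and substitute into x ≡ 3 (mod 21): 8·t ≡ 3 − 0 = 3 (mod 21).
    The inverse of 8 mod 21 is 8 (since 8·8 = 64 = 3·21 + 1), so t ≡ 8·3 = 24 ≡ 3 (mod 21).
    Then x = 0 + 8·3 = 24, valid modulo lcm(8, 21) = 168: x ≡ 24 (mod 168).
  Combine with x ≡ 0 (mod 12): gcd(168, 12) = 12; 0 - 24 = -24, which IS divisible by 12, so compatible.
    Write x = 24 + 168·t and substitute into x ≡ 0 (mod 12): 168·t ≡ 0 − 24 = -24 (mod 12).
    Divide the congruence (and modulus) by g = 12: 14·t ≡ -2 (mod 1).
    Modulo 1 every t works; take t = 0.
    Then x = 24 + 168·0 = 24, valid modulo lcm(168, 12) = 168: x ≡ 24 (mod 168).
Verify: 24 mod 8 = 0, 24 mod 21 = 3, 24 mod 12 = 0.

x ≡ 24 (mod 168).


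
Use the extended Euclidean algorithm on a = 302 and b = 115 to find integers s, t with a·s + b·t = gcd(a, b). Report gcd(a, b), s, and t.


Euclidean algorithm on (302, 115) — divide until remainder is 0:
  302 = 2 · 115 + 72
  115 = 1 · 72 + 43
  72 = 1 · 43 + 29
  43 = 1 · 29 + 14
  29 = 2 · 14 + 1
  14 = 14 · 1 + 0
gcd(302, 115) = 1.
Track Bezout coefficients alongside the remainders: start with r₀ = 302 = a·1 + b·0 (s = 1, t = 0) and r₁ = 115 = a·0 + b·1 (s = 0, t = 1); each new remainder r_{k+1} = r_{k-1} − q_k·r_k inherits s_{k+1} = s_{k-1} − q_k·s_k, t_{k+1} = t_{k-1} − q_k·t_k, so r_k = a·s_k + b·t_k at every step:
  q = 2: r = 72, s = 1 − 2·0 = 1, t = 0 − 2·1 = -2  (check: 302·1 + 115·(-2) = 72)
  q = 1: r = 43, s = 0 − 1·1 = -1, t = 1 − 1·(-2) = 3  (check: 302·(-1) + 115·3 = 43)
  q = 1: r = 29, s = 1 − 1·(-1) = 2, t = -2 − 1·3 = -5  (check: 302·2 + 115·(-5) = 29)
  q = 1: r = 14, s = -1 − 1·2 = -3, t = 3 − 1·(-5) = 8  (check: 302·(-3) + 115·8 = 14)
  q = 2: r = 1, s = 2 − 2·(-3) = 8, t = -5 − 2·8 = -21  (check: 302·8 + 115·(-21) = 1)
The row with r = 1 (the gcd) gives the Bezout coefficients s = 8, t = -21.
Result: 302 · (8) + 115 · (-21) = 1.

gcd(302, 115) = 1; s = 8, t = -21 (check: 302·8 + 115·(-21) = 1).


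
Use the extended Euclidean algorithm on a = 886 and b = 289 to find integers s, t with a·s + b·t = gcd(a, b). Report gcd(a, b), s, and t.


Euclidean algorithm on (886, 289) — divide until remainder is 0:
  886 = 3 · 289 + 19
  289 = 15 · 19 + 4
  19 = 4 · 4 + 3
  4 = 1 · 3 + 1
  3 = 3 · 1 + 0
gcd(886, 289) = 1.
Track Bezout coefficients alongside the remainders: start with r₀ = 886 = a·1 + b·0 (s = 1, t = 0) and r₁ = 289 = a·0 + b·1 (s = 0, t = 1); each new remainder r_{k+1} = r_{k-1} − q_k·r_k inherits s_{k+1} = s_{k-1} − q_k·s_k, t_{k+1} = t_{k-1} − q_k·t_k, so r_k = a·s_k + b·t_k at every step:
  q = 3: r = 19, s = 1 − 3·0 = 1, t = 0 − 3·1 = -3  (check: 886·1 + 289·(-3) = 19)
  q = 15: r = 4, s = 0 − 15·1 = -15, t = 1 − 15·(-3) = 46  (check: 886·(-15) + 289·46 = 4)
  q = 4: r = 3, s = 1 − 4·(-15) = 61, t = -3 − 4·46 = -187  (check: 886·61 + 289·(-187) = 3)
  q = 1: r = 1, s = -15 − 1·61 = -76, t = 46 − 1·(-187) = 233  (check: 886·(-76) + 289·233 = 1)
The row with r = 1 (the gcd) gives the Bezout coefficients s = -76, t = 233.
Result: 886 · (-76) + 289 · (233) = 1.

gcd(886, 289) = 1; s = -76, t = 233 (check: 886·(-76) + 289·233 = 1).


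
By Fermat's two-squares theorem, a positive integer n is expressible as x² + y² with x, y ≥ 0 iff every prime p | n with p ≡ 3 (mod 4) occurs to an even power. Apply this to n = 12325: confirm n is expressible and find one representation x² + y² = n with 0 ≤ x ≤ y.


Step 1: Factor n = 12325 = 5^2 · 17 · 29.
Step 2: Check the mod-4 condition on each prime factor: 5 ≡ 1 (mod 4), exponent 2; 17 ≡ 1 (mod 4), exponent 1; 29 ≡ 1 (mod 4), exponent 1.
All primes ≡ 3 (mod 4) appear to even exponent (or don't appear), so by the two-squares theorem n IS expressible as a sum of two squares.
Step 3: Build a representation. Group n = k² · m with k = 5 and m = 17 · 29 = 493 (a product of primes ≡ 1 (mod 4)); a representation of m scales to one of n via (k·x)² + (k·y)² = k²(x² + y²). Each prime p ≡ 1 (mod 4) is itself a sum of two squares; find a² by testing p − a² for a perfect square:
  17: 17 − 1² = 16 = 4² ⇒ 17 = 1² + 4².
  29: 29 − 1² = 28, 29 − 2² = 25 = 5² ⇒ 29 = 2² + 5².
  Combine using the Brahmagupta–Fibonacci identity (a² + b²)(c² + d²) = (ac − bd)² + (ad + bc)² = (ac + bd)² + (ad − bc)²:
  17 · 29 = 493: from (1² + 4²)(2² + 5²), take (1·2 − 4·5, 1·5 + 4·2) = (2 − 20, 5 + 8) = (-18, 13); dropping signs (only squares matter) gives (18, 13); check 18² + 13² = 324 + 169 = 493 ✓.
  Scale by k = 5: (5·18, 5·13) = (90, 65).
Step 4: Order so x ≤ y and verify: 65² + 90² = 4225 + 8100 = 12325 = n. ✓

n = 12325 = 65² + 90² (one valid representation with x ≤ y).


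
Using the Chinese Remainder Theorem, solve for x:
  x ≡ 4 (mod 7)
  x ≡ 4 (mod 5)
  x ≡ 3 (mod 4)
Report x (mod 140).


Moduli 7, 5, 4 are pairwise coprime; by CRT there is a unique solution modulo M = 7 · 5 · 4 = 140.
Solve pairwise, accumulating the modulus:
  Start with x ≡ 4 (mod 7).
  Combine with x ≡ 4 (mod 5): since gcd(7, 5) = 1, we get a unique residue mod 35.
    Write x = 4 + 7·t and substitute into x ≡ 4 (mod 5): 7·t ≡ 4 − 4 = 0 (mod 5).
    Reduce coefficients mod 5: 2·t ≡ 0 (mod 5).
    The inverse of 2 mod 5 is 3 (since 2·3 = 6 = 1·5 + 1), so t ≡ 3·0 = 0 ≡ 0 (mod 5).
    Then x = 4 + 7·0 = 4, valid modulo lcm(7, 5) = 35: x ≡ 4 (mod 35).
  Combine with x ≡ 3 (mod 4): since gcd(35, 4) = 1, we get a unique residue mod 140.
    Write x = 4 + 35·t and substitute into x ≡ 3 (mod 4): 35·t ≡ 3 − 4 = -1 (mod 4).
    Reduce coefficients mod 4: 3·t ≡ 3 (mod 4).
    The inverse of 3 mod 4 is 3 (since 3·3 = 9 = 2·4 + 1), so t ≡ 3·3 = 9 ≡ 1 (mod 4).
    Then x = 4 + 35·1 = 39, valid modulo lcm(35, 4) = 140: x ≡ 39 (mod 140).
Verify: 39 mod 7 = 4 ✓, 39 mod 5 = 4 ✓, 39 mod 4 = 3 ✓.

x ≡ 39 (mod 140).


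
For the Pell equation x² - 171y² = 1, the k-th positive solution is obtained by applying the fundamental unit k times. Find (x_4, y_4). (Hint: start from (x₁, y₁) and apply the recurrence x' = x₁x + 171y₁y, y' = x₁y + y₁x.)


Step 1: Find the fundamental solution (x₁, y₁) of x² - 171y² = 1.
  Expand √171 as a continued fraction. a₀ = ⌊√171⌋ = 13; iterate m_{k+1} = d_k·a_k − m_k, d_{k+1} = (171 − m_{k+1}²)/d_k, a_{k+1} = ⌊(a₀ + m_{k+1})/d_{k+1}⌋ (starting m₀ = 0, d₀ = 1), with convergents p_k = a_k·p_{k-1} + p_{k-2}, q_k = a_k·q_{k-1} + q_{k-2} (p₋₁ = 1, q₋₁ = 0):
  k = 0: a₀ = 13; p₀/q₀ = 13/1; p₀² − 171·q₀² = 169 − 171 = -2.
  k = 1: m = 13, d = 2, a = ⌊(13 + 13)/2⌋ = 13; p/q = (13·13 + 1)/(13·1 + 0) = 170/13; p² − 171·q² = 28900 − 28899 = 1.
  The first convergent with p² − 171·q² = 1 gives the fundamental solution (x₁, y₁) = (170, 13).
Step 2: Apply the recurrence (x_{n+1}, y_{n+1}) = (x₁x_n + 171y₁y_n, x₁y_n + y₁x_n) repeatedly.
  From (x_1, y_1) = (170, 13): x_2 = 170·170 + 171·13·13 = 57799; y_2 = 170·13 + 13·170 = 4420.
  From (x_2, y_2) = (57799, 4420): x_3 = 170·57799 + 171·13·4420 = 19651490; y_3 = 170·4420 + 13·57799 = 1502787.
  From (x_3, y_3) = (19651490, 1502787): x_4 = 170·19651490 + 171·13·1502787 = 6681448801; y_4 = 170·1502787 + 13·19651490 = 510943160.
Step 3: Verify x_4² - 171·y_4² = 44641758080384337601 - 44641758080384337600 = 1 (should be 1). ✓

(x_1, y_1) = (170, 13); (x_4, y_4) = (6681448801, 510943160).


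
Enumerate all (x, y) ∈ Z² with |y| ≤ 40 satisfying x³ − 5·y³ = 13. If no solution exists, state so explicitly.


The equation is x³ - 5y³ = 13. For fixed y, x³ = 5·y³ + 13, so a solution requires the RHS to be a perfect cube.
Strategy: iterate y from -40 to 40, compute RHS = 5·y³ + 13, and check whether it is a (positive or negative) perfect cube.
Check small values of y:
  y = 0: RHS = 13 is not a perfect cube.
  y = 1: RHS = 18 is not a perfect cube.
  y = -1: RHS = 8 = (2)³ ⇒ x = 2 works.
  y = 2: RHS = 53 is not a perfect cube.
  y = -2: RHS = -27 = (-3)³ ⇒ x = -3 works.
  y = 3: RHS = 148 is not a perfect cube.
  y = -3: RHS = -122 is not a perfect cube.
Continuing, at y = 7: RHS = 1728 = (12)³ ⇒ x = 12 works.
Searching the remaining y in |y| ≤ 40 finds no further solutions.
Collected solutions: (2, -1), (-3, -2), (12, 7).

Solutions (with |y| ≤ 40): (2, -1), (-3, -2), (12, 7).


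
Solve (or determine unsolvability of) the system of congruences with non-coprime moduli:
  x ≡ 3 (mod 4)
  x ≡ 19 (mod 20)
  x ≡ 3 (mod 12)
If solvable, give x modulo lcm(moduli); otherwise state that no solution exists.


Moduli 4, 20, 12 are not pairwise coprime, so CRT works modulo lcm(m_i) when all pairwise compatibility conditions hold.
Pairwise compatibility: gcd(m_i, m_j) must divide a_i - a_j for every pair.
Merge one congruence at a time:
  Start: x ≡ 3 (mod 4).
  Combine with x ≡ 19 (mod 20): gcd(4, 20) = 4; 19 - 3 = 16, which IS divisible by 4, so compatible.
    Write x = 3 + 4·t and substitute into x ≡ 19 (mod 20): 4·t ≡ 19 − 3 = 16 (mod 20).
    Divide the congruence (and modulus) by g = 4: 1·t ≡ 4 (mod 5).
    So t ≡ 4 (mod 5).
    Then x = 3 + 4·4 = 19, valid modulo lcm(4, 20) = 20: x ≡ 19 (mod 20).
  Combine with x ≡ 3 (mod 12): gcd(20, 12) = 4; 3 - 19 = -16, which IS divisible by 4, so compatible.
    Write x = 19 + 20·t and substitute into x ≡ 3 (mod 12): 20·t ≡ 3 − 19 = -16 (mod 12).
    Divide the congruence (and modulus) by g = 4: 5·t ≡ -4 (mod 3).
    Reduce coefficients mod 3: 2·t ≡ 2 (mod 3).
    The inverse of 2 mod 3 is 2 (since 2·2 = 4 = 1·3 + 1), so t ≡ 2·2 = 4 ≡ 1 (mod 3).
    Then x = 19 + 20·1 = 39, valid modulo lcm(20, 12) = 60: x ≡ 39 (mod 60).
Verify: 39 mod 4 = 3, 39 mod 20 = 19, 39 mod 12 = 3.

x ≡ 39 (mod 60).


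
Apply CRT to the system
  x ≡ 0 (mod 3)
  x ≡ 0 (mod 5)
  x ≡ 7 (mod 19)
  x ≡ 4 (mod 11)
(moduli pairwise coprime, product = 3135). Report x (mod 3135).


Product of moduli M = 3 · 5 · 19 · 11 = 3135.
Merge one congruence at a time:
  Start: x ≡ 0 (mod 3).
  Combine with x ≡ 0 (mod 5); new modulus lcm = 15.
    Write x = 0 + 3·t and substitute into x ≡ 0 (mod 5): 3·t ≡ 0 − 0 = 0 (mod 5).
    The inverse of 3 mod 5 is 2 (since 3·2 = 6 = 1·5 + 1), so t ≡ 2·0 = 0 ≡ 0 (mod 5).
    Then x = 0 + 3·0 = 0, valid modulo lcm(3, 5) = 15: x ≡ 0 (mod 15).
  Combine with x ≡ 7 (mod 19); new modulus lcm = 285.
    Write x = 0 + 15·t and substitute into x ≡ 7 (mod 19): 15·t ≡ 7 − 0 = 7 (mod 19).
    The inverse of 15 mod 19 is 14 (since 15·14 = 210 = 11·19 + 1), so t ≡ 14·7 = 98 ≡ 3 (mod 19).
    Then x = 0 + 15·3 = 45, valid modulo lcm(15, 19) = 285: x ≡ 45 (mod 285).
  Combine with x ≡ 4 (mod 11); new modulus lcm = 3135.
    Write x = 45 + 285·t and substitute into x ≡ 4 (mod 11): 285·t ≡ 4 − 45 = -41 (mod 11).
    Reduce coefficients mod 11: 10·t ≡ 3 (mod 11).
    The inverse of 10 mod 11 is 10 (since 10·10 = 100 = 9·11 + 1), so t ≡ 10·3 = 30 ≡ 8 (mod 11).
    Then x = 45 + 285·8 = 2325, valid modulo lcm(285, 11) = 3135: x ≡ 2325 (mod 3135).
Verify against each original: 2325 mod 3 = 0, 2325 mod 5 = 0, 2325 mod 19 = 7, 2325 mod 11 = 4.

x ≡ 2325 (mod 3135).


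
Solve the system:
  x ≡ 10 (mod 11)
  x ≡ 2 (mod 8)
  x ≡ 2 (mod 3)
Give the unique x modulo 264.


Moduli 11, 8, 3 are pairwise coprime; by CRT there is a unique solution modulo M = 11 · 8 · 3 = 264.
Solve pairwise, accumulating the modulus:
  Start with x ≡ 10 (mod 11).
  Combine with x ≡ 2 (mod 8): since gcd(11, 8) = 1, we get a unique residue mod 88.
    Write x = 10 + 11·t and substitute into x ≡ 2 (mod 8): 11·t ≡ 2 − 10 = -8 (mod 8).
    Reduce coefficients mod 8: 3·t ≡ 0 (mod 8).
    The inverse of 3 mod 8 is 3 (since 3·3 = 9 = 1·8 + 1), so t ≡ 3·0 = 0 ≡ 0 (mod 8).
    Then x = 10 + 11·0 = 10, valid modulo lcm(11, 8) = 88: x ≡ 10 (mod 88).
  Combine with x ≡ 2 (mod 3): since gcd(88, 3) = 1, we get a unique residue mod 264.
    Write x = 10 + 88·t and substitute into x ≡ 2 (mod 3): 88·t ≡ 2 − 10 = -8 (mod 3).
    Reduce coefficients mod 3: 1·t ≡ 1 (mod 3).
    So t ≡ 1 (mod 3).
    Then x = 10 + 88·1 = 98, valid modulo lcm(88, 3) = 264: x ≡ 98 (mod 264).
Verify: 98 mod 11 = 10 ✓, 98 mod 8 = 2 ✓, 98 mod 3 = 2 ✓.

x ≡ 98 (mod 264).
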